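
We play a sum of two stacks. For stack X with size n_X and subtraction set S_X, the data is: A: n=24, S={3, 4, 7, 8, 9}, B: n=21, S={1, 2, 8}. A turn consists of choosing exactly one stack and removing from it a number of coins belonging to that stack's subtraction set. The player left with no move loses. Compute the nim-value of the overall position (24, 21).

Stack A, S = {3, 4, 7, 8, 9}:
G(0) = 0
G(1) = mex{} = 0
G(2) = mex{} = 0
G(3) = mex{0} = 1
G(4) = mex{0,0} = 1
G(5) = mex{0,0} = 1
G(6) = mex{1,0} = 2
G(7) = mex{1,1,0} = 2
G(8) = mex{1,1,0,0} = 2
G(9) = mex{2,1,0,0,0} = 3
G(10) = mex{2,2,1,0,0} = 3
G(11) = mex{2,2,1,1,0} = 3
G(12) = mex{3,2,1,1,1} = 0
G(13) = mex{3,3,2,1,1} = 0
G(14) = mex{3,3,2,2,1} = 0
G(15) = mex{0,3,2,2,2} = 1
G(16) = mex{0,0,3,2,2} = 1
G(17) = mex{0,0,3,3,2} = 1
G(18) = mex{1,0,3,3,3} = 2
G(19) = mex{1,1,0,3,3} = 2
G(20) = mex{1,1,0,0,3} = 2
G(21) = mex{2,1,0,0,0} = 3
G(22) = mex{2,2,1,0,0} = 3
G(23) = mex{2,2,1,1,0} = 3
G(24) = mex{3,2,1,1,1} = 0
G_A(24) = 0.
Stack B, S = {1, 2, 8}:
n :  0  1  2  3  4  5  6  7  8  9 10 11 12 13 14 15 16 17 18 19 20 21
G :  0  1  2  0  1  2  0  1  2  0  1  2  0  1  2  0  1  2  0  1  2  0
G_B(21) = 0.
Combined Grundy value = 0 ⊕ 0 = 0.

0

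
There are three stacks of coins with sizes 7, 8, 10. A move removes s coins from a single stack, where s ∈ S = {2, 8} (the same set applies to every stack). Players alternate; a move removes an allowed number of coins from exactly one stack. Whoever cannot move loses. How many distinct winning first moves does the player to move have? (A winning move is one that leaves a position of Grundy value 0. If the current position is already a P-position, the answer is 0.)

1

All stacks use S = {2, 8}:
G(0) = 0
G(1) = mex{} = 0
G(2) = mex{0} = 1
G(3) = mex{0} = 1
G(4) = mex{1} = 0
G(5) = mex{1} = 0
G(6) = mex{0} = 1
G(7) = mex{0} = 1
G(8) = mex{1,0} = 2
G(9) = mex{1,0} = 2
G(10) = mex{2,1} = 0
Stack A: G(7) = 1.
Stack B: G(8) = 2.
Stack C: G(10) = 0.
Combined Grundy value = 1 ⊕ 2 ⊕ 0 = 3.
A winning move leaves total XOR = 0, i.e. changes one component's Grundy value g to g ⊕ X where X is the current total.
Stack A: need g' = 1⊕3 = 2. Options: 7−2→G=0. Hits: 0.
Stack B: need g' = 2⊕3 = 1. Options: 8−2→G=1, 8−8→G=0. Hits: 1.
Stack C: need g' = 0⊕3 = 3. Options: 10−2→G=2, 10−8→G=1. Hits: 0.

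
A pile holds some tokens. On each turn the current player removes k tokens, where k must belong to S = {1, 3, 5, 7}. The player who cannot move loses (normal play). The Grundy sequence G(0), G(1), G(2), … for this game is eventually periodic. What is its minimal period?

n :  0  1  2  3  4  5  6  7  8  9 10 11 12 13 14
G :  0  1  0  1  0  1  0  1  0  1  0  1  0  1  0
G(n+2) = G(n) holds for n = 0,…,6 (a full window of length max(S) = 7), so the sequence is purely periodic with period 2.

2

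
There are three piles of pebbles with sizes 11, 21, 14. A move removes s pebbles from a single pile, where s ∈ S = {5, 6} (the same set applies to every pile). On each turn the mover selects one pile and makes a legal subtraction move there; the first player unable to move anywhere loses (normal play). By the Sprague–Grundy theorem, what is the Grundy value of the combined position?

2

All piles use S = {5, 6}:
G(0) = 0
G(1) = mex{} = 0
G(2) = mex{} = 0
G(3) = mex{} = 0
G(4) = mex{} = 0
G(5) = mex{0} = 1
G(6) = mex{0,0} = 1
G(7) = mex{0,0} = 1
G(8) = mex{0,0} = 1
G(9) = mex{0,0} = 1
G(10) = mex{1,0} = 2
G(11) = mex{1,1} = 0
G(12) = mex{1,1} = 0
G(13) = mex{1,1} = 0
G(14) = mex{1,1} = 0
G(15) = mex{2,1} = 0
G(16) = mex{0,2} = 1
G(17) = mex{0,0} = 1
G(18) = mex{0,0} = 1
G(19) = mex{0,0} = 1
G(20) = mex{0,0} = 1
G(21) = mex{1,0} = 2
Pile A: G(11) = 0.
Pile B: G(21) = 2.
Pile C: G(14) = 0.
Combined Grundy value = 0 ⊕ 2 ⊕ 0 = 2.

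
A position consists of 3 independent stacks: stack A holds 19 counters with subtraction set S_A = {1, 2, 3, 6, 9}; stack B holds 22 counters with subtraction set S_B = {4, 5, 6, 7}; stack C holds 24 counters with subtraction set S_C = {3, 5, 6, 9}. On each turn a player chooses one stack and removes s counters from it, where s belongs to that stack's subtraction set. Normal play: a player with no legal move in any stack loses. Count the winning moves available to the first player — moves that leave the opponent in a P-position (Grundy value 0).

Stack A, S = {1, 2, 3, 6, 9}:
G(0) = 0
G(1) = mex{0} = 1
G(2) = mex{1,0} = 2
G(3) = mex{2,1,0} = 3
G(4) = mex{3,2,1} = 0
G(5) = mex{0,3,2} = 1
G(6) = mex{1,0,3,0} = 2
G(7) = mex{2,1,0,1} = 3
G(8) = mex{3,2,1,2} = 0
G(9) = mex{0,3,2,3,0} = 1
G(10) = mex{1,0,3,0,1} = 2
G(11) = mex{2,1,0,1,2} = 3
G(12) = mex{3,2,1,2,3} = 0
G(13) = mex{0,3,2,3,0} = 1
G(14) = mex{1,0,3,0,1} = 2
G(15) = mex{2,1,0,1,2} = 3
G(16) = mex{3,2,1,2,3} = 0
G(17) = mex{0,3,2,3,0} = 1
G(18) = mex{1,0,3,0,1} = 2
G(19) = mex{2,1,0,1,2} = 3
G_A(19) = 3.
Stack B, S = {4, 5, 6, 7}:
G(0) = 0
G(1) = mex{} = 0
G(2) = mex{} = 0
G(3) = mex{} = 0
G(4) = mex{0} = 1
G(5) = mex{0,0} = 1
G(6) = mex{0,0,0} = 1
G(7) = mex{0,0,0,0} = 1
G(8) = mex{1,0,0,0} = 2
G(9) = mex{1,1,0,0} = 2
G(10) = mex{1,1,1,0} = 2
G(11) = mex{1,1,1,1} = 0
G(12) = mex{2,1,1,1} = 0
G(13) = mex{2,2,1,1} = 0
G(14) = mex{2,2,2,1} = 0
G(15) = mex{0,2,2,2} = 1
G(16) = mex{0,0,2,2} = 1
G(17) = mex{0,0,0,2} = 1
G(18) = mex{0,0,0,0} = 1
G(19) = mex{1,0,0,0} = 2
G(20) = mex{1,1,0,0} = 2
G(21) = mex{1,1,1,0} = 2
G(22) = mex{1,1,1,1} = 0
G_B(22) = 0.
Stack C, S = {3, 5, 6, 9}:
n :  0  1  2  3  4  5  6  7  8  9 10 11 12 13 14 15 16 17 18 19 20 21 22 23 24
G :  0  0  0  1  1  1  2  2  2  3  3  3  0  0  0  1  1  1  2  2  2  3  3  3  0
G_C(24) = 0.
Combined Grundy value = 3 ⊕ 0 ⊕ 0 = 3.
A winning move leaves total XOR = 0, i.e. changes one component's Grundy value g to g ⊕ X where X is the current total.
Stack A: need g' = 3⊕3 = 0. Options: 19−1→G=2, 19−2→G=1, 19−3→G=0, 19−6→G=1, 19−9→G=2. Hits: 1.
Stack B: need g' = 0⊕3 = 3. Options: 22−4→G=1, 22−5→G=1, 22−6→G=1, 22−7→G=1. Hits: 0.
Stack C: need g' = 0⊕3 = 3. Options: 24−3→G=3, 24−5→G=2, 24−6→G=2, 24−9→G=1. Hits: 1.

2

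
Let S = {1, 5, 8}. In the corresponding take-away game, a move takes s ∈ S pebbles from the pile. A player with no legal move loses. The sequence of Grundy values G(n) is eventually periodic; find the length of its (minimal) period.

13

n :  0  1  2  3  4  5  6  7  8  9 10 11 12 13 14 15 16 17 18 19 20 21 22 23 24 25 26 27
G :  0  1  0  1  0  1  0  1  2  3  2  3  2  0  1  0  1  0  1  0  1  2  3  2  3  2  0  1
G(n+13) = G(n) holds for n = 0,…,7 (a full window of length max(S) = 8), so the sequence is purely periodic with period 13.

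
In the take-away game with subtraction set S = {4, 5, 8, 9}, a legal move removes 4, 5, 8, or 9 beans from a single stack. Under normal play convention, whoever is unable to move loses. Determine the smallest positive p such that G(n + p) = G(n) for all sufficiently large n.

n :  0  1  2  3  4  5  6  7  8  9 10 11 12 13 14 15 16 17 18 19 20 21 22 23 24 25 26 27
G :  0  0  0  0  1  1  1  1  2  2  2  2  3  0  0  0  0  1  1  1  1  2  2  2  2  3  0  0
G(n+13) = G(n) holds for n = 0,…,8 (a full window of length max(S) = 9), so the sequence is purely periodic with period 13.

13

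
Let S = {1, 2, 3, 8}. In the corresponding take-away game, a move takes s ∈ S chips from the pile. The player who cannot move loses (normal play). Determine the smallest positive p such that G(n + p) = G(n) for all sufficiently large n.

G(0) = 0
G(1) = mex{0} = 1
G(2) = mex{1,0} = 2
G(3) = mex{2,1,0} = 3
G(4) = mex{3,2,1} = 0
G(5) = mex{0,3,2} = 1
G(6) = mex{1,0,3} = 2
G(7) = mex{2,1,0} = 3
G(8) = mex{3,2,1,0} = 4
G(9) = mex{4,3,2,1} = 0
G(10) = mex{0,4,3,2} = 1
G(11) = mex{1,0,4,3} = 2
G(12) = mex{2,1,0,0} = 3
G(13) = mex{3,2,1,1} = 0
G(14) = mex{0,3,2,2} = 1
G(15) = mex{1,0,3,3} = 2
G(16) = mex{2,1,0,4} = 3
G(17) = mex{3,2,1,0} = 4
G(18) = mex{4,3,2,1} = 0
G(19) = mex{0,4,3,2} = 1
G(n+9) = G(n) holds for n = 0,…,7 (a full window of length max(S) = 8), so the sequence is purely periodic with period 9.

9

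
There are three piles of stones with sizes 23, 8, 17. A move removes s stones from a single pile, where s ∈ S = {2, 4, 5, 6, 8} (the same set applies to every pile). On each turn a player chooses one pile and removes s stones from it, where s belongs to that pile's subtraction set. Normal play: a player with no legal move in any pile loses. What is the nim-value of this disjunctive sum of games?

6

All piles use S = {2, 4, 5, 6, 8}:
G(0) = 0
G(1) = mex{} = 0
G(2) = mex{0} = 1
G(3) = mex{0} = 1
G(4) = mex{1,0} = 2
G(5) = mex{1,0,0} = 2
G(6) = mex{2,1,0,0} = 3
G(7) = mex{2,1,1,0} = 3
G(8) = mex{3,2,1,1,0} = 4
G(9) = mex{3,2,2,1,0} = 4
G(10) = mex{4,3,2,2,1} = 0
G(11) = mex{4,3,3,2,1} = 0
G(12) = mex{0,4,3,3,2} = 1
G(13) = mex{0,4,4,3,2} = 1
G(14) = mex{1,0,4,4,3} = 2
G(15) = mex{1,0,0,4,3} = 2
G(16) = mex{2,1,0,0,4} = 3
G(17) = mex{2,1,1,0,4} = 3
G(18) = mex{3,2,1,1,0} = 4
G(19) = mex{3,2,2,1,0} = 4
G(20) = mex{4,3,2,2,1} = 0
G(21) = mex{4,3,3,2,1} = 0
G(22) = mex{0,4,3,3,2} = 1
G(23) = mex{0,4,4,3,2} = 1
Pile A: G(23) = 1.
Pile B: G(8) = 4.
Pile C: G(17) = 3.
Combined Grundy value = 1 ⊕ 4 ⊕ 3 = 6.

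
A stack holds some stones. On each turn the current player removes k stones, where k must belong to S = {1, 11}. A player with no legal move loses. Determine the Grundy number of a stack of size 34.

n :  0  1  2  3  4  5  6  7  8  9 10 11 12 13 14 15 16 17 18 19 20 21 22 23 24 25 26 27 28 29 30 31 32 33 34
G :  0  1  0  1  0  1  0  1  0  1  0  1  0  1  0  1  0  1  0  1  0  1  0  1  0  1  0  1  0  1  0  1  0  1  0

0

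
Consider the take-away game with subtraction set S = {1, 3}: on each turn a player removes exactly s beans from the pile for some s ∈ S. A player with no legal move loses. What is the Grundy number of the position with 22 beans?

n :  0  1  2  3  4  5  6  7  8  9 10 11 12 13 14 15 16 17 18 19 20 21 22
G :  0  1  0  1  0  1  0  1  0  1  0  1  0  1  0  1  0  1  0  1  0  1  0

0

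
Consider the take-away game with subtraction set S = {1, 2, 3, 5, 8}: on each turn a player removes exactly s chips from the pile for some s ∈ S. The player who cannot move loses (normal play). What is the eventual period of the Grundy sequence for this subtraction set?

G(0) = 0
G(1) = mex{0} = 1
G(2) = mex{1,0} = 2
G(3) = mex{2,1,0} = 3
G(4) = mex{3,2,1} = 0
G(5) = mex{0,3,2,0} = 1
G(6) = mex{1,0,3,1} = 2
G(7) = mex{2,1,0,2} = 3
G(8) = mex{3,2,1,3,0} = 4
G(9) = mex{4,3,2,0,1} = 5
G(10) = mex{5,4,3,1,2} = 0
G(11) = mex{0,5,4,2,3} = 1
G(12) = mex{1,0,5,3,0} = 2
G(13) = mex{2,1,0,4,1} = 3
G(14) = mex{3,2,1,5,2} = 0
G(15) = mex{0,3,2,0,3} = 1
G(16) = mex{1,0,3,1,4} = 2
G(17) = mex{2,1,0,2,5} = 3
G(18) = mex{3,2,1,3,0} = 4
G(19) = mex{4,3,2,0,1} = 5
G(20) = mex{5,4,3,1,2} = 0
G(21) = mex{0,5,4,2,3} = 1
G(n+10) = G(n) holds for n = 0,…,7 (a full window of length max(S) = 8), so the sequence is purely periodic with period 10.

10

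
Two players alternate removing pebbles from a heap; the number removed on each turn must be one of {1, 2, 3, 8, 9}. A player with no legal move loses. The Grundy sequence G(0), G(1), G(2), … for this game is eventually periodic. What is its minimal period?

10

G(0) = 0
G(1) = mex{0} = 1
G(2) = mex{1,0} = 2
G(3) = mex{2,1,0} = 3
G(4) = mex{3,2,1} = 0
G(5) = mex{0,3,2} = 1
G(6) = mex{1,0,3} = 2
G(7) = mex{2,1,0} = 3
G(8) = mex{3,2,1,0} = 4
G(9) = mex{4,3,2,1,0} = 5
G(10) = mex{5,4,3,2,1} = 0
G(11) = mex{0,5,4,3,2} = 1
G(12) = mex{1,0,5,0,3} = 2
G(13) = mex{2,1,0,1,0} = 3
G(14) = mex{3,2,1,2,1} = 0
G(15) = mex{0,3,2,3,2} = 1
G(16) = mex{1,0,3,4,3} = 2
G(17) = mex{2,1,0,5,4} = 3
G(18) = mex{3,2,1,0,5} = 4
G(19) = mex{4,3,2,1,0} = 5
G(20) = mex{5,4,3,2,1} = 0
G(21) = mex{0,5,4,3,2} = 1
G(n+10) = G(n) holds for n = 0,…,8 (a full window of length max(S) = 9), so the sequence is purely periodic with period 10.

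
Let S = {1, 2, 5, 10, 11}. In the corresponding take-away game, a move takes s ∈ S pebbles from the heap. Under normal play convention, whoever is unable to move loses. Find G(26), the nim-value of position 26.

G(0) = 0
G(1) = mex{0} = 1
G(2) = mex{1,0} = 2
G(3) = mex{2,1} = 0
G(4) = mex{0,2} = 1
G(5) = mex{1,0,0} = 2
G(6) = mex{2,1,1} = 0
G(7) = mex{0,2,2} = 1
G(8) = mex{1,0,0} = 2
G(9) = mex{2,1,1} = 0
G(10) = mex{0,2,2,0} = 1
G(11) = mex{1,0,0,1,0} = 2
G(12) = mex{2,1,1,2,1} = 0
G(13) = mex{0,2,2,0,2} = 1
G(14) = mex{1,0,0,1,0} = 2
G(15) = mex{2,1,1,2,1} = 0
G(16) = mex{0,2,2,0,2} = 1
G(17) = mex{1,0,0,1,0} = 2
G(18) = mex{2,1,1,2,1} = 0
G(19) = mex{0,2,2,0,2} = 1
G(20) = mex{1,0,0,1,0} = 2
G(21) = mex{2,1,1,2,1} = 0
G(22) = mex{0,2,2,0,2} = 1
G(23) = mex{1,0,0,1,0} = 2
G(24) = mex{2,1,1,2,1} = 0
G(25) = mex{0,2,2,0,2} = 1
G(26) = mex{1,0,0,1,0} = 2

2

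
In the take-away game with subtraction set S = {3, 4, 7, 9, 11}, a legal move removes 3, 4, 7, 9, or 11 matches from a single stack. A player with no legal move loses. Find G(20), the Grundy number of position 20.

2

n :  0  1  2  3  4  5  6  7  8  9 10 11 12 13 14 15 16 17 18 19 20
G :  0  0  0  1  1  1  2  2  2  3  3  3  4  4  0  0  0  1  1  1  2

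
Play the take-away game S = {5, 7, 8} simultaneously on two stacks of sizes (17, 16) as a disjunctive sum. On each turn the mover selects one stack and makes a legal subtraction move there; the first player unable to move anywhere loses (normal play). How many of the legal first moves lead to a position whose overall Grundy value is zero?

0

All stacks use S = {5, 7, 8}:
n :  0  1  2  3  4  5  6  7  8  9 10 11 12 13 14 15 16 17
G :  0  0  0  0  0  1  1  1  1  1  2  2  2  0  0  0  0  0
Stack A: G(17) = 0.
Stack B: G(16) = 0.
Combined Grundy value = 0 ⊕ 0 = 0.
A winning move leaves total XOR = 0, i.e. changes one component's Grundy value g to g ⊕ X where X is the current total.
Stack A: target g' = 0⊕0 = 0, but every legal move changes the Grundy value (mex property), so 0 moves.
Stack B: target g' = 0⊕0 = 0, but every legal move changes the Grundy value (mex property), so 0 moves.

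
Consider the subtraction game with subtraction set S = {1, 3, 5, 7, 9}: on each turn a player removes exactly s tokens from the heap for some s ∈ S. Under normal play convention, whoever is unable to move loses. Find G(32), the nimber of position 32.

G(0) = 0
G(1) = mex{0} = 1
G(2) = mex{1} = 0
G(3) = mex{0,0} = 1
G(4) = mex{1,1} = 0
G(5) = mex{0,0,0} = 1
G(6) = mex{1,1,1} = 0
G(7) = mex{0,0,0,0} = 1
G(8) = mex{1,1,1,1} = 0
G(9) = mex{0,0,0,0,0} = 1
G(10) = mex{1,1,1,1,1} = 0
G(11) = mex{0,0,0,0,0} = 1
G(12) = mex{1,1,1,1,1} = 0
G(13) = mex{0,0,0,0,0} = 1
G(14) = mex{1,1,1,1,1} = 0
G(15) = mex{0,0,0,0,0} = 1
G(16) = mex{1,1,1,1,1} = 0
G(17) = mex{0,0,0,0,0} = 1
G(18) = mex{1,1,1,1,1} = 0
G(19) = mex{0,0,0,0,0} = 1
G(20) = mex{1,1,1,1,1} = 0
G(21) = mex{0,0,0,0,0} = 1
G(22) = mex{1,1,1,1,1} = 0
G(23) = mex{0,0,0,0,0} = 1
G(24) = mex{1,1,1,1,1} = 0
G(25) = mex{0,0,0,0,0} = 1
G(26) = mex{1,1,1,1,1} = 0
G(27) = mex{0,0,0,0,0} = 1
G(28) = mex{1,1,1,1,1} = 0
G(29) = mex{0,0,0,0,0} = 1
G(30) = mex{1,1,1,1,1} = 0
G(31) = mex{0,0,0,0,0} = 1
G(32) = mex{1,1,1,1,1} = 0

0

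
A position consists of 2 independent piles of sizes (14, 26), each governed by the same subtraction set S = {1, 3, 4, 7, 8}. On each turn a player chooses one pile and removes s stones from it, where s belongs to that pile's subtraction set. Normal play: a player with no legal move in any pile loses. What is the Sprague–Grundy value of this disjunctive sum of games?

All piles use S = {1, 3, 4, 7, 8}:
n :  0  1  2  3  4  5  6  7  8  9 10 11 12 13 14 15 16 17 18 19 20 21 22 23 24 25 26
G :  0  1  0  1  2  3  2  3  4  5  4  0  1  0  1  2  3  2  3  4  5  4  0  1  0  1  2
Pile A: G(14) = 1.
Pile B: G(26) = 2.
Combined Grundy value = 1 ⊕ 2 = 3.

3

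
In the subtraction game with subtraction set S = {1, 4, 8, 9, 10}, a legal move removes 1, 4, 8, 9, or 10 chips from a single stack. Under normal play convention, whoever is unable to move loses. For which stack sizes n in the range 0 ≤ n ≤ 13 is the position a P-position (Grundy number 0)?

0, 2, 5, 7

G(0) = 0
G(1) = mex{0} = 1
G(2) = mex{1} = 0
G(3) = mex{0} = 1
G(4) = mex{1,0} = 2
G(5) = mex{2,1} = 0
G(6) = mex{0,0} = 1
G(7) = mex{1,1} = 0
G(8) = mex{0,2,0} = 1
G(9) = mex{1,0,1,0} = 2
G(10) = mex{2,1,0,1,0} = 3
G(11) = mex{3,0,1,0,1} = 2
G(12) = mex{2,1,2,1,0} = 3
G(13) = mex{3,2,0,2,1} = 4
P-positions are exactly the n with G(n) = 0.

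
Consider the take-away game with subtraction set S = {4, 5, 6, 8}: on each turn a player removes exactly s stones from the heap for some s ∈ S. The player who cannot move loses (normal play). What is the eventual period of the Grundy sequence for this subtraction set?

G(0) = 0
G(1) = mex{} = 0
G(2) = mex{} = 0
G(3) = mex{} = 0
G(4) = mex{0} = 1
G(5) = mex{0,0} = 1
G(6) = mex{0,0,0} = 1
G(7) = mex{0,0,0} = 1
G(8) = mex{1,0,0,0} = 2
G(9) = mex{1,1,0,0} = 2
G(10) = mex{1,1,1,0} = 2
G(11) = mex{1,1,1,0} = 2
G(12) = mex{2,1,1,1} = 0
G(13) = mex{2,2,1,1} = 0
G(14) = mex{2,2,2,1} = 0
G(15) = mex{2,2,2,1} = 0
G(16) = mex{0,2,2,2} = 1
G(17) = mex{0,0,2,2} = 1
G(18) = mex{0,0,0,2} = 1
G(19) = mex{0,0,0,2} = 1
G(20) = mex{1,0,0,0} = 2
G(21) = mex{1,1,0,0} = 2
G(22) = mex{1,1,1,0} = 2
G(23) = mex{1,1,1,0} = 2
G(24) = mex{2,1,1,1} = 0
G(25) = mex{2,2,1,1} = 0
G(n+12) = G(n) holds for n = 0,…,7 (a full window of length max(S) = 8), so the sequence is purely periodic with period 12.

12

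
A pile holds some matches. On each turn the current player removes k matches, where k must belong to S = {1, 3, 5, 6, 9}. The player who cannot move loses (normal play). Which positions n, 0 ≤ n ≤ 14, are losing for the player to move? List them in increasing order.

G(0) = 0
G(1) = mex{0} = 1
G(2) = mex{1} = 0
G(3) = mex{0,0} = 1
G(4) = mex{1,1} = 0
G(5) = mex{0,0,0} = 1
G(6) = mex{1,1,1,0} = 2
G(7) = mex{2,0,0,1} = 3
G(8) = mex{3,1,1,0} = 2
G(9) = mex{2,2,0,1,0} = 3
G(10) = mex{3,3,1,0,1} = 2
G(11) = mex{2,2,2,1,0} = 3
G(12) = mex{3,3,3,2,1} = 0
G(13) = mex{0,2,2,3,0} = 1
G(14) = mex{1,3,3,2,1} = 0
P-positions are exactly the n with G(n) = 0.

0, 2, 4, 12, 14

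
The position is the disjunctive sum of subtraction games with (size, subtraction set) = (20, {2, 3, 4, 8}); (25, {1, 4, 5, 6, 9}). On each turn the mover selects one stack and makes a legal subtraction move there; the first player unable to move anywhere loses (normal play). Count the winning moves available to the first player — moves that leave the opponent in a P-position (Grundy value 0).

1

Stack A, S = {2, 3, 4, 8}:
G(0) = 0
G(1) = mex{} = 0
G(2) = mex{0} = 1
G(3) = mex{0,0} = 1
G(4) = mex{1,0,0} = 2
G(5) = mex{1,1,0} = 2
G(6) = mex{2,1,1} = 0
G(7) = mex{2,2,1} = 0
G(8) = mex{0,2,2,0} = 1
G(9) = mex{0,0,2,0} = 1
G(10) = mex{1,0,0,1} = 2
G(11) = mex{1,1,0,1} = 2
G(12) = mex{2,1,1,2} = 0
G(13) = mex{2,2,1,2} = 0
G(14) = mex{0,2,2,0} = 1
G(15) = mex{0,0,2,0} = 1
G(16) = mex{1,0,0,1} = 2
G(17) = mex{1,1,0,1} = 2
G(18) = mex{2,1,1,2} = 0
G(19) = mex{2,2,1,2} = 0
G(20) = mex{0,2,2,0} = 1
G_A(20) = 1.
Stack B, S = {1, 4, 5, 6, 9}:
n :  0  1  2  3  4  5  6  7  8  9 10 11 12 13 14 15 16 17 18 19 20 21 22 23 24 25
G :  0  1  0  1  2  3  2  3  4  5  0  1  0  1  2  3  2  3  4  5  0  1  0  1  2  3
G_B(25) = 3.
Combined Grundy value = 1 ⊕ 3 = 2.
A winning move leaves total XOR = 0, i.e. changes one component's Grundy value g to g ⊕ X where X is the current total.
Stack A: need g' = 1⊕2 = 3. Options: 20−2→G=0, 20−3→G=2, 20−4→G=2, 20−8→G=0. Hits: 0.
Stack B: need g' = 3⊕2 = 1. Options: 25−1→G=2, 25−4→G=1, 25−5→G=0, 25−6→G=5, 25−9→G=2. Hits: 1.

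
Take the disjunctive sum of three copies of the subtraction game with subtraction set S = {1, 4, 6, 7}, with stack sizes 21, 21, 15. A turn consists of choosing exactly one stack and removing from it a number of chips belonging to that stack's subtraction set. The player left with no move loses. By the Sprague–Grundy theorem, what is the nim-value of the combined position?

All stacks use S = {1, 4, 6, 7}:
n :  0  1  2  3  4  5  6  7  8  9 10 11 12 13 14 15 16 17 18 19 20 21
G :  0  1  0  1  2  0  1  2  3  2  0  1  2  0  1  0  1  2  0  1  2  3
Stack A: G(21) = 3.
Stack B: G(21) = 3.
Stack C: G(15) = 0.
Combined Grundy value = 3 ⊕ 3 ⊕ 0 = 0.

0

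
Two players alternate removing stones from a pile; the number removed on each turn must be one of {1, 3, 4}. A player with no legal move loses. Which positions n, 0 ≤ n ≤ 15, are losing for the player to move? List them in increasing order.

G(0) = 0
G(1) = mex{0} = 1
G(2) = mex{1} = 0
G(3) = mex{0,0} = 1
G(4) = mex{1,1,0} = 2
G(5) = mex{2,0,1} = 3
G(6) = mex{3,1,0} = 2
G(7) = mex{2,2,1} = 0
G(8) = mex{0,3,2} = 1
G(9) = mex{1,2,3} = 0
G(10) = mex{0,0,2} = 1
G(11) = mex{1,1,0} = 2
G(12) = mex{2,0,1} = 3
G(13) = mex{3,1,0} = 2
G(14) = mex{2,2,1} = 0
G(15) = mex{0,3,2} = 1
P-positions are exactly the n with G(n) = 0.

0, 2, 7, 9, 14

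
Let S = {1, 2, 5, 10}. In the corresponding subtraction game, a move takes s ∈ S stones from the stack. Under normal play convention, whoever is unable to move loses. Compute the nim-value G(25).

G(0) = 0
G(1) = mex{0} = 1
G(2) = mex{1,0} = 2
G(3) = mex{2,1} = 0
G(4) = mex{0,2} = 1
G(5) = mex{1,0,0} = 2
G(6) = mex{2,1,1} = 0
G(7) = mex{0,2,2} = 1
G(8) = mex{1,0,0} = 2
G(9) = mex{2,1,1} = 0
G(10) = mex{0,2,2,0} = 1
G(11) = mex{1,0,0,1} = 2
G(12) = mex{2,1,1,2} = 0
G(13) = mex{0,2,2,0} = 1
G(14) = mex{1,0,0,1} = 2
G(15) = mex{2,1,1,2} = 0
G(16) = mex{0,2,2,0} = 1
G(17) = mex{1,0,0,1} = 2
G(18) = mex{2,1,1,2} = 0
G(19) = mex{0,2,2,0} = 1
G(20) = mex{1,0,0,1} = 2
G(21) = mex{2,1,1,2} = 0
G(22) = mex{0,2,2,0} = 1
G(23) = mex{1,0,0,1} = 2
G(24) = mex{2,1,1,2} = 0
G(25) = mex{0,2,2,0} = 1

1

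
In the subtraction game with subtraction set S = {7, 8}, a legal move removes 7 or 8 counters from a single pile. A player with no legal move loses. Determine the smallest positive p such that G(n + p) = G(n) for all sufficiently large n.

G(0) = 0
G(1) = mex{} = 0
G(2) = mex{} = 0
G(3) = mex{} = 0
G(4) = mex{} = 0
G(5) = mex{} = 0
G(6) = mex{} = 0
G(7) = mex{0} = 1
G(8) = mex{0,0} = 1
G(9) = mex{0,0} = 1
G(10) = mex{0,0} = 1
G(11) = mex{0,0} = 1
G(12) = mex{0,0} = 1
G(13) = mex{0,0} = 1
G(14) = mex{1,0} = 2
G(15) = mex{1,1} = 0
G(16) = mex{1,1} = 0
G(17) = mex{1,1} = 0
G(18) = mex{1,1} = 0
G(19) = mex{1,1} = 0
G(20) = mex{1,1} = 0
G(21) = mex{2,1} = 0
G(22) = mex{0,2} = 1
G(23) = mex{0,0} = 1
G(24) = mex{0,0} = 1
G(25) = mex{0,0} = 1
G(26) = mex{0,0} = 1
G(27) = mex{0,0} = 1
G(28) = mex{0,0} = 1
G(29) = mex{1,0} = 2
G(30) = mex{1,1} = 0
G(31) = mex{1,1} = 0
G(n+15) = G(n) holds for n = 0,…,7 (a full window of length max(S) = 8), so the sequence is purely periodic with period 15.

15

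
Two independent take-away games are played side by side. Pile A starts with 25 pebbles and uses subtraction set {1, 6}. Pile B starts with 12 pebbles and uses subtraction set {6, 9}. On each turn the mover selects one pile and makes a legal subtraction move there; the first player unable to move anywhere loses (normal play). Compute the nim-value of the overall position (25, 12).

Pile A, S = {1, 6}:
G(0) = 0
G(1) = mex{0} = 1
G(2) = mex{1} = 0
G(3) = mex{0} = 1
G(4) = mex{1} = 0
G(5) = mex{0} = 1
G(6) = mex{1,0} = 2
G(7) = mex{2,1} = 0
G(8) = mex{0,0} = 1
G(9) = mex{1,1} = 0
G(10) = mex{0,0} = 1
G(11) = mex{1,1} = 0
G(12) = mex{0,2} = 1
G(13) = mex{1,0} = 2
G(14) = mex{2,1} = 0
G(15) = mex{0,0} = 1
G(16) = mex{1,1} = 0
G(17) = mex{0,0} = 1
G(18) = mex{1,1} = 0
G(19) = mex{0,2} = 1
G(20) = mex{1,0} = 2
G(21) = mex{2,1} = 0
G(22) = mex{0,0} = 1
G(23) = mex{1,1} = 0
G(24) = mex{0,0} = 1
G(25) = mex{1,1} = 0
G_A(25) = 0.
Pile B, S = {6, 9}:
n :  0  1  2  3  4  5  6  7  8  9 10 11 12
G :  0  0  0  0  0  0  1  1  1  1  1  1  2
G_B(12) = 2.
Combined Grundy value = 0 ⊕ 2 = 2.

2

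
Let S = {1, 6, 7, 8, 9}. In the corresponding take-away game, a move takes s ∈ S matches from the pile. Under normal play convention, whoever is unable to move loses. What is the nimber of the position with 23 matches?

n :  0  1  2  3  4  5  6  7  8  9 10 11 12 13 14 15 16 17 18 19 20 21 22 23
G :  0  1  0  1  0  1  2  3  2  3  2  3  4  5  0  1  0  1  0  1  2  3  2  3

3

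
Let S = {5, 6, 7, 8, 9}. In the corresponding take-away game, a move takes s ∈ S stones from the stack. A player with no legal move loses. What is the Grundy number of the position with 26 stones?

2

n :  0  1  2  3  4  5  6  7  8  9 10 11 12 13 14 15 16 17 18 19 20 21 22 23 24 25 26
G :  0  0  0  0  0  1  1  1  1  1  2  2  2  2  0  0  0  0  0  1  1  1  1  1  2  2  2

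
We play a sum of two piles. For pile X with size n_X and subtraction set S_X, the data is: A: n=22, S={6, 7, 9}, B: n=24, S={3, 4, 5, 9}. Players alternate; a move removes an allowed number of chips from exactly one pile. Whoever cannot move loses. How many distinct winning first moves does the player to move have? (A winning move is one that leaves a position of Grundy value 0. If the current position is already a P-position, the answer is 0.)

Pile A, S = {6, 7, 9}:
n :  0  1  2  3  4  5  6  7  8  9 10 11 12 13 14 15 16 17 18 19 20 21 22
G :  0  0  0  0  0  0  1  1  1  1  1  1  2  2  2  0  0  0  0  0  0  1  1
G_A(22) = 1.
Pile B, S = {3, 4, 5, 9}:
n :  0  1  2  3  4  5  6  7  8  9 10 11 12 13 14 15 16 17 18 19 20 21 22 23 24
G :  0  0  0  1  1  1  2  2  0  3  3  1  4  2  0  0  0  1  1  1  2  2  0  3  3
G_B(24) = 3.
Combined Grundy value = 1 ⊕ 3 = 2.
A winning move leaves total XOR = 0, i.e. changes one component's Grundy value g to g ⊕ X where X is the current total.
Pile A: need g' = 1⊕2 = 3. Options: 22−6→G=0, 22−7→G=0, 22−9→G=2. Hits: 0.
Pile B: need g' = 3⊕2 = 1. Options: 24−3→G=2, 24−4→G=2, 24−5→G=1, 24−9→G=0. Hits: 1.

1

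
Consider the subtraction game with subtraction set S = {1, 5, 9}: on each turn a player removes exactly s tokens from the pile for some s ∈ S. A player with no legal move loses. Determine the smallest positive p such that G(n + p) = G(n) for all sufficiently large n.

2

G(0) = 0
G(1) = mex{0} = 1
G(2) = mex{1} = 0
G(3) = mex{0} = 1
G(4) = mex{1} = 0
G(5) = mex{0,0} = 1
G(6) = mex{1,1} = 0
G(7) = mex{0,0} = 1
G(8) = mex{1,1} = 0
G(9) = mex{0,0,0} = 1
G(10) = mex{1,1,1} = 0
G(11) = mex{0,0,0} = 1
G(12) = mex{1,1,1} = 0
G(13) = mex{0,0,0} = 1
G(14) = mex{1,1,1} = 0
G(n+2) = G(n) holds for n = 0,…,8 (a full window of length max(S) = 9), so the sequence is purely periodic with period 2.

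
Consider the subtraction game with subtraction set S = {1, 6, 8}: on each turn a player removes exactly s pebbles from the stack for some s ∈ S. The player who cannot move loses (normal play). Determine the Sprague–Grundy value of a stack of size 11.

0

G(0) = 0
G(1) = mex{0} = 1
G(2) = mex{1} = 0
G(3) = mex{0} = 1
G(4) = mex{1} = 0
G(5) = mex{0} = 1
G(6) = mex{1,0} = 2
G(7) = mex{2,1} = 0
G(8) = mex{0,0,0} = 1
G(9) = mex{1,1,1} = 0
G(10) = mex{0,0,0} = 1
G(11) = mex{1,1,1} = 0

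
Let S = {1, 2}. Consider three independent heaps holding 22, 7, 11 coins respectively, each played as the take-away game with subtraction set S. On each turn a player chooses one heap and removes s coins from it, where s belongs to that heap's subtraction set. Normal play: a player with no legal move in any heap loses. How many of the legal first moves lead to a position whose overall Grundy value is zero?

All heaps use S = {1, 2}:
G(0) = 0
G(1) = mex{0} = 1
G(2) = mex{1,0} = 2
G(3) = mex{2,1} = 0
G(4) = mex{0,2} = 1
G(5) = mex{1,0} = 2
G(6) = mex{2,1} = 0
G(7) = mex{0,2} = 1
G(8) = mex{1,0} = 2
G(9) = mex{2,1} = 0
G(10) = mex{0,2} = 1
G(11) = mex{1,0} = 2
G(12) = mex{2,1} = 0
G(13) = mex{0,2} = 1
G(14) = mex{1,0} = 2
G(15) = mex{2,1} = 0
G(16) = mex{0,2} = 1
G(17) = mex{1,0} = 2
G(18) = mex{2,1} = 0
G(19) = mex{0,2} = 1
G(20) = mex{1,0} = 2
G(21) = mex{2,1} = 0
G(22) = mex{0,2} = 1
Heap A: G(22) = 1.
Heap B: G(7) = 1.
Heap C: G(11) = 2.
Combined Grundy value = 1 ⊕ 1 ⊕ 2 = 2.
A winning move leaves total XOR = 0, i.e. changes one component's Grundy value g to g ⊕ X where X is the current total.
Heap A: need g' = 1⊕2 = 3. Options: 22−1→G=0, 22−2→G=2. Hits: 0.
Heap B: need g' = 1⊕2 = 3. Options: 7−1→G=0, 7−2→G=2. Hits: 0.
Heap C: need g' = 2⊕2 = 0. Options: 11−1→G=1, 11−2→G=0. Hits: 1.

1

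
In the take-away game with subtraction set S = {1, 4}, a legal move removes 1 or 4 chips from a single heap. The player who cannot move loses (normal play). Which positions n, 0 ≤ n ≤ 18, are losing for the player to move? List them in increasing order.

0, 2, 5, 7, 10, 12, 15, 17

G(0) = 0
G(1) = mex{0} = 1
G(2) = mex{1} = 0
G(3) = mex{0} = 1
G(4) = mex{1,0} = 2
G(5) = mex{2,1} = 0
G(6) = mex{0,0} = 1
G(7) = mex{1,1} = 0
G(8) = mex{0,2} = 1
G(9) = mex{1,0} = 2
G(10) = mex{2,1} = 0
G(11) = mex{0,0} = 1
G(12) = mex{1,1} = 0
G(13) = mex{0,2} = 1
G(14) = mex{1,0} = 2
G(15) = mex{2,1} = 0
G(16) = mex{0,0} = 1
G(17) = mex{1,1} = 0
G(18) = mex{0,2} = 1
P-positions are exactly the n with G(n) = 0.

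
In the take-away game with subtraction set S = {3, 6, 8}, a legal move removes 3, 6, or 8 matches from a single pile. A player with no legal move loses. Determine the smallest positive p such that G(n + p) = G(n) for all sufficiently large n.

n :  0  1  2  3  4  5  6  7  8  9 10 11 12 13 14 15 16 17 18 19 20 21 22 23
G :  0  0  0  1  1  1  2  2  2  3  3  0  0  0  1  1  1  2  2  2  3  3  0  0
G(n+11) = G(n) holds for n = 0,…,7 (a full window of length max(S) = 8), so the sequence is purely periodic with period 11.

11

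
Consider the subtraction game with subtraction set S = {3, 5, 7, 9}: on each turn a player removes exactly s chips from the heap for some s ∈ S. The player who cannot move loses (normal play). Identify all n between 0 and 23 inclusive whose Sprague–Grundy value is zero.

0, 1, 2, 12, 13, 14

n :  0  1  2  3  4  5  6  7  8  9 10 11 12 13 14 15 16 17 18 19 20 21 22 23
G :  0  0  0  1  1  1  2  2  2  3  3  3  0  0  0  1  1  1  2  2  2  3  3  3
P-positions are exactly the n with G(n) = 0.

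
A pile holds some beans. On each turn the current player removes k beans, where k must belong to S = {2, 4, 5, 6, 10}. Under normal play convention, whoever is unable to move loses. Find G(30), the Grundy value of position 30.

3

G(0) = 0
G(1) = mex{} = 0
G(2) = mex{0} = 1
G(3) = mex{0} = 1
G(4) = mex{1,0} = 2
G(5) = mex{1,0,0} = 2
G(6) = mex{2,1,0,0} = 3
G(7) = mex{2,1,1,0} = 3
G(8) = mex{3,2,1,1} = 0
G(9) = mex{3,2,2,1} = 0
G(10) = mex{0,3,2,2,0} = 1
G(11) = mex{0,3,3,2,0} = 1
G(12) = mex{1,0,3,3,1} = 2
G(13) = mex{1,0,0,3,1} = 2
G(14) = mex{2,1,0,0,2} = 3
G(15) = mex{2,1,1,0,2} = 3
G(16) = mex{3,2,1,1,3} = 0
G(17) = mex{3,2,2,1,3} = 0
G(18) = mex{0,3,2,2,0} = 1
G(19) = mex{0,3,3,2,0} = 1
G(20) = mex{1,0,3,3,1} = 2
G(21) = mex{1,0,0,3,1} = 2
G(22) = mex{2,1,0,0,2} = 3
G(23) = mex{2,1,1,0,2} = 3
G(24) = mex{3,2,1,1,3} = 0
G(25) = mex{3,2,2,1,3} = 0
G(26) = mex{0,3,2,2,0} = 1
G(27) = mex{0,3,3,2,0} = 1
G(28) = mex{1,0,3,3,1} = 2
G(29) = mex{1,0,0,3,1} = 2
G(30) = mex{2,1,0,0,2} = 3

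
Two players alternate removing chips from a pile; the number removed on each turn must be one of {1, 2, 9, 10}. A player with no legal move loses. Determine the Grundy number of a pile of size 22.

0

G(0) = 0
G(1) = mex{0} = 1
G(2) = mex{1,0} = 2
G(3) = mex{2,1} = 0
G(4) = mex{0,2} = 1
G(5) = mex{1,0} = 2
G(6) = mex{2,1} = 0
G(7) = mex{0,2} = 1
G(8) = mex{1,0} = 2
G(9) = mex{2,1,0} = 3
G(10) = mex{3,2,1,0} = 4
G(11) = mex{4,3,2,1} = 0
G(12) = mex{0,4,0,2} = 1
G(13) = mex{1,0,1,0} = 2
G(14) = mex{2,1,2,1} = 0
G(15) = mex{0,2,0,2} = 1
G(16) = mex{1,0,1,0} = 2
G(17) = mex{2,1,2,1} = 0
G(18) = mex{0,2,3,2} = 1
G(19) = mex{1,0,4,3} = 2
G(20) = mex{2,1,0,4} = 3
G(21) = mex{3,2,1,0} = 4
G(22) = mex{4,3,2,1} = 0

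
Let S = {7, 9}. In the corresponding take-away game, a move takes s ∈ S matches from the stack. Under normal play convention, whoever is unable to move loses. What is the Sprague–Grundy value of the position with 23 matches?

n :  0  1  2  3  4  5  6  7  8  9 10 11 12 13 14 15 16 17 18 19 20 21 22 23
G :  0  0  0  0  0  0  0  1  1  1  1  1  1  1  2  2  0  0  0  0  0  0  0  1

1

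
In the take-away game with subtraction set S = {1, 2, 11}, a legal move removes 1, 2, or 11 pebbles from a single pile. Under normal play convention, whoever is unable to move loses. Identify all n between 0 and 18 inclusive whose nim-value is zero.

n :  0  1  2  3  4  5  6  7  8  9 10 11 12 13 14 15 16 17 18
G :  0  1  2  0  1  2  0  1  2  0  1  2  0  1  2  0  1  2  0
P-positions are exactly the n with G(n) = 0.

0, 3, 6, 9, 12, 15, 18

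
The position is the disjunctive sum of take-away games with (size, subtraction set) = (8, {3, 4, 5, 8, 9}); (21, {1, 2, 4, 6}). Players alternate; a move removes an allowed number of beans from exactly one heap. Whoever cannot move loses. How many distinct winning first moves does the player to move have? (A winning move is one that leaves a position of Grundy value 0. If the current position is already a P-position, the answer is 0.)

0

Heap A, S = {3, 4, 5, 8, 9}:
n : 0 1 2 3 4 5 6 7 8
G : 0 0 0 1 1 1 2 2 2
G_A(8) = 2.
Heap B, S = {1, 2, 4, 6}:
G(0) = 0
G(1) = mex{0} = 1
G(2) = mex{1,0} = 2
G(3) = mex{2,1} = 0
G(4) = mex{0,2,0} = 1
G(5) = mex{1,0,1} = 2
G(6) = mex{2,1,2,0} = 3
G(7) = mex{3,2,0,1} = 4
G(8) = mex{4,3,1,2} = 0
G(9) = mex{0,4,2,0} = 1
G(10) = mex{1,0,3,1} = 2
G(11) = mex{2,1,4,2} = 0
G(12) = mex{0,2,0,3} = 1
G(13) = mex{1,0,1,4} = 2
G(14) = mex{2,1,2,0} = 3
G(15) = mex{3,2,0,1} = 4
G(16) = mex{4,3,1,2} = 0
G(17) = mex{0,4,2,0} = 1
G(18) = mex{1,0,3,1} = 2
G(19) = mex{2,1,4,2} = 0
G(20) = mex{0,2,0,3} = 1
G(21) = mex{1,0,1,4} = 2
G_B(21) = 2.
Combined Grundy value = 2 ⊕ 2 = 0.
A winning move leaves total XOR = 0, i.e. changes one component's Grundy value g to g ⊕ X where X is the current total.
Heap A: target g' = 2⊕0 = 2, but every legal move changes the Grundy value (mex property), so 0 moves.
Heap B: target g' = 2⊕0 = 2, but every legal move changes the Grundy value (mex property), so 0 moves.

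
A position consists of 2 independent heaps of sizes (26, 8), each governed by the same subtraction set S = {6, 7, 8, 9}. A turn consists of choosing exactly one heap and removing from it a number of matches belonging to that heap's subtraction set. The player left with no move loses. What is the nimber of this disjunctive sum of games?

0

All heaps use S = {6, 7, 8, 9}:
n :  0  1  2  3  4  5  6  7  8  9 10 11 12 13 14 15 16 17 18 19 20 21 22 23 24 25 26
G :  0  0  0  0  0  0  1  1  1  1  1  1  2  2  2  0  0  0  0  0  0  1  1  1  1  1  1
Heap A: G(26) = 1.
Heap B: G(8) = 1.
Combined Grundy value = 1 ⊕ 1 = 0.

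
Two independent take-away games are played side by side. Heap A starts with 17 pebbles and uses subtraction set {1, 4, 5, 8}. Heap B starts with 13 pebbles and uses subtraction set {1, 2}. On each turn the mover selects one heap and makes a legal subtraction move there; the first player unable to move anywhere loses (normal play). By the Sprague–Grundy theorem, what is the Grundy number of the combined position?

Heap A, S = {1, 4, 5, 8}:
G(0) = 0
G(1) = mex{0} = 1
G(2) = mex{1} = 0
G(3) = mex{0} = 1
G(4) = mex{1,0} = 2
G(5) = mex{2,1,0} = 3
G(6) = mex{3,0,1} = 2
G(7) = mex{2,1,0} = 3
G(8) = mex{3,2,1,0} = 4
G(9) = mex{4,3,2,1} = 0
G(10) = mex{0,2,3,0} = 1
G(11) = mex{1,3,2,1} = 0
G(12) = mex{0,4,3,2} = 1
G(13) = mex{1,0,4,3} = 2
G(14) = mex{2,1,0,2} = 3
G(15) = mex{3,0,1,3} = 2
G(16) = mex{2,1,0,4} = 3
G(17) = mex{3,2,1,0} = 4
G_A(17) = 4.
Heap B, S = {1, 2}:
G(0) = 0
G(1) = mex{0} = 1
G(2) = mex{1,0} = 2
G(3) = mex{2,1} = 0
G(4) = mex{0,2} = 1
G(5) = mex{1,0} = 2
G(6) = mex{2,1} = 0
G(7) = mex{0,2} = 1
G(8) = mex{1,0} = 2
G(9) = mex{2,1} = 0
G(10) = mex{0,2} = 1
G(11) = mex{1,0} = 2
G(12) = mex{2,1} = 0
G(13) = mex{0,2} = 1
G_B(13) = 1.
Combined Grundy value = 4 ⊕ 1 = 5.

5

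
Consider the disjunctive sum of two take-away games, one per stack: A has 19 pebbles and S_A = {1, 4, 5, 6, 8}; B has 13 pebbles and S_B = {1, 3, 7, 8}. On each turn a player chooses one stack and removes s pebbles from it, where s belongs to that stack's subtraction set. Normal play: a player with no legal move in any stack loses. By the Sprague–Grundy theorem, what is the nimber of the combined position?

Stack A, S = {1, 4, 5, 6, 8}:
n :  0  1  2  3  4  5  6  7  8  9 10 11 12 13 14 15 16 17 18 19
G :  0  1  0  1  2  3  2  3  4  0  1  0  1  2  3  2  3  4  0  1
G_A(19) = 1.
Stack B, S = {1, 3, 7, 8}:
n :  0  1  2  3  4  5  6  7  8  9 10 11 12 13
G :  0  1  0  1  0  1  0  1  2  3  2  3  2  3
G_B(13) = 3.
Combined Grundy value = 1 ⊕ 3 = 2.

2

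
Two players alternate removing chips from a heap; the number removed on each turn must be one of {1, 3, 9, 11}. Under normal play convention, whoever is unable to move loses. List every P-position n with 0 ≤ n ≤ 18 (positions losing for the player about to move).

n :  0  1  2  3  4  5  6  7  8  9 10 11 12 13 14 15 16 17 18
G :  0  1  0  1  0  1  0  1  0  1  0  1  0  1  0  1  0  1  0
P-positions are exactly the n with G(n) = 0.

0, 2, 4, 6, 8, 10, 12, 14, 16, 18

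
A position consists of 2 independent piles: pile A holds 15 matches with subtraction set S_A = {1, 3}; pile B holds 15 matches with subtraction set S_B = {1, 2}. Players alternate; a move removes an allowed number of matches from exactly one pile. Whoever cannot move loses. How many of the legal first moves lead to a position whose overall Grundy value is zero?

3

Pile A, S = {1, 3}:
G(0) = 0
G(1) = mex{0} = 1
G(2) = mex{1} = 0
G(3) = mex{0,0} = 1
G(4) = mex{1,1} = 0
G(5) = mex{0,0} = 1
G(6) = mex{1,1} = 0
G(7) = mex{0,0} = 1
G(8) = mex{1,1} = 0
G(9) = mex{0,0} = 1
G(10) = mex{1,1} = 0
G(11) = mex{0,0} = 1
G(12) = mex{1,1} = 0
G(13) = mex{0,0} = 1
G(14) = mex{1,1} = 0
G(15) = mex{0,0} = 1
G_A(15) = 1.
Pile B, S = {1, 2}:
G(0) = 0
G(1) = mex{0} = 1
G(2) = mex{1,0} = 2
G(3) = mex{2,1} = 0
G(4) = mex{0,2} = 1
G(5) = mex{1,0} = 2
G(6) = mex{2,1} = 0
G(7) = mex{0,2} = 1
G(8) = mex{1,0} = 2
G(9) = mex{2,1} = 0
G(10) = mex{0,2} = 1
G(11) = mex{1,0} = 2
G(12) = mex{2,1} = 0
G(13) = mex{0,2} = 1
G(14) = mex{1,0} = 2
G(15) = mex{2,1} = 0
G_B(15) = 0.
Combined Grundy value = 1 ⊕ 0 = 1.
A winning move leaves total XOR = 0, i.e. changes one component's Grundy value g to g ⊕ X where X is the current total.
Pile A: need g' = 1⊕1 = 0. Options: 15−1→G=0, 15−3→G=0. Hits: 2.
Pile B: need g' = 0⊕1 = 1. Options: 15−1→G=2, 15−2→G=1. Hits: 1.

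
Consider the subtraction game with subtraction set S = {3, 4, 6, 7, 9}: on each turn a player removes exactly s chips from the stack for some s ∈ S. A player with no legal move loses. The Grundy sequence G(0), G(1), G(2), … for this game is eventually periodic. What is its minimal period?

12

n :  0  1  2  3  4  5  6  7  8  9 10 11 12 13 14 15 16 17 18 19 20 21 22 23 24 25
G :  0  0  0  1  1  1  2  2  2  3  3  3  0  0  0  1  1  1  2  2  2  3  3  3  0  0
G(n+12) = G(n) holds for n = 0,…,8 (a full window of length max(S) = 9), so the sequence is purely periodic with period 12.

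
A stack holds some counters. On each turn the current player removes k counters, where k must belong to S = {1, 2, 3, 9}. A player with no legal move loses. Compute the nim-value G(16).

n :  0  1  2  3  4  5  6  7  8  9 10 11 12 13 14 15 16
G :  0  1  2  3  0  1  2  3  0  1  2  3  0  1  2  3  0

0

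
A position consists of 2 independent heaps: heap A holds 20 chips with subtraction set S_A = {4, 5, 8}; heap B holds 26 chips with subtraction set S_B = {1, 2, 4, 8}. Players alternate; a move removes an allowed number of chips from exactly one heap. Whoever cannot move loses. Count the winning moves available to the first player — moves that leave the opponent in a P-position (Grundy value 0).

Heap A, S = {4, 5, 8}:
n :  0  1  2  3  4  5  6  7  8  9 10 11 12 13 14 15 16 17 18 19 20
G :  0  0  0  0  1  1  1  1  2  2  2  2  0  0  0  0  1  1  1  1  2
G_A(20) = 2.
Heap B, S = {1, 2, 4, 8}:
n :  0  1  2  3  4  5  6  7  8  9 10 11 12 13 14 15 16 17 18 19 20 21 22 23 24 25 26
G :  0  1  2  0  1  2  0  1  2  0  1  2  0  1  2  0  1  2  0  1  2  0  1  2  0  1  2
G_B(26) = 2.
Combined Grundy value = 2 ⊕ 2 = 0.
A winning move leaves total XOR = 0, i.e. changes one component's Grundy value g to g ⊕ X where X is the current total.
Heap A: target g' = 2⊕0 = 2, but every legal move changes the Grundy value (mex property), so 0 moves.
Heap B: target g' = 2⊕0 = 2, but every legal move changes the Grundy value (mex property), so 0 moves.

0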